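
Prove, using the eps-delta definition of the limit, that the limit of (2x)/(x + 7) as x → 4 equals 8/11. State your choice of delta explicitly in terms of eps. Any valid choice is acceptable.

Let eps > 0 be given. We want delta > 0 with 0 < |x − 4| < delta ⇒ |(2x)/(x + 7) − (8/11)| < eps.
Combining over a common denominator, (2x)/(x + 7) − (8/11) = [(2x)·11 − 8·(x + 7)] / [11·(x + 7)] = 14(x − 4) / (11(x + 7)).
So |(2x)/(x + 7) − (8/11)| = 14|x − 4| / (11·|x + 7|).
Restrict delta ≤ 11/2. Then |x − 4| < 11/2 gives |x + 7| = |(x − 4) + 11| ≥ 11 − 11/2 = 11/2.
Hence |(2x)/(x + 7) − (8/11)| < 14|x − 4|/(11·(11/2)) = (28/121)|x − 4|, which is < eps once |x − 4| < (121/28)eps.
Take delta = min(11/2, (121/28)eps). Then 0 < |x − 4| < delta forces both bounds, so |(2x)/(x + 7) − (8/11)| < eps.

delta = min(11/2, (121/28)eps)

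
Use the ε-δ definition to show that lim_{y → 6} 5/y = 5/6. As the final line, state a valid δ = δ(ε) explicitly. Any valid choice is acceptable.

Suppose ε > 0. We seek δ > 0 such that 0 < |y − 6| < δ implies |5/y − (5/6)| < ε.
|5/y − (5/6)| = 5·|6 − y|/(6·|y|) = 5|y − 6|/(6|y|).
Restrict δ ≤ 3. Then |y − 6| < 3 gives |y| > 3, so 6|y| > 18.
Then |5/y − (5/6)| < 5|y − 6|/18, which is < ε when |y − 6| < (18/5)ε.
Take δ = min(3, (18/5)ε). Then 0 < |y − 6| < δ gives both |y − 6| < 3 and |y − 6| < (18/5)ε, so |5/y − (5/6)| < ε.

δ = min(3, (18/5)ε)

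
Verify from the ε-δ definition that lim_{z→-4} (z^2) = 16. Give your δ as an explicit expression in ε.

Let ε > 0. We seek δ > 0 with 0 < |z + 4| < δ ⇒ |z^2 − 16| < ε.
Factor: z^2 − 16 = (z + 4)(z - 4), so |z^2 − 16| = |z + 4|·|z - 4|.
Restrict δ ≤ 2. Then |z + 4| < 2 gives |z| < 6, so by the triangle inequality |z - 4| ≤ 6 + 4 = 10.
Hence |z^2 − 16| ≤ 10|z + 4|, which is < ε once |z + 4| < ε/10.
Take δ = min(2, ε/10). If 0 < |z + 4| < δ then both bounds hold and |z^2 − 16| ≤ 10|z + 4| < 10·(ε/10) = ε.

δ = min(2, ε/10)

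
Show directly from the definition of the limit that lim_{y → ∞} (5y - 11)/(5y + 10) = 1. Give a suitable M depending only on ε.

M = (21/5)/ε

Suppose ε > 0. We seek M > 0 such that y > M implies |(5y - 11)/(5y + 10) − 1| < ε.
(5y - 11)/(5y + 10) − 1 = (5(5y - 11) − 5(5y + 10)) / (5(5y + 10)) = -105/(5(5y + 10)).
For y > 0 we have 5y + 10 > 5y, so |(5y - 11)/(5y + 10) − 1| = 105/(5(5y + 10)) < 105/(5·5y) = (21/5)/y.
Thus |(5y - 11)/(5y + 10) − 1| < ε whenever y > (21/5)/ε.
Take M = (21/5)/ε. If y > M then |(5y - 11)/(5y + 10) − 1| < (21/5)/y < ε.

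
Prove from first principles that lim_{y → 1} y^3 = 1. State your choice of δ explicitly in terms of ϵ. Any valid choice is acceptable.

δ = min(1, ϵ/7)

Fix ϵ > 0. We seek δ > 0 with 0 < |y − 1| < δ ⇒ |y^3 − 1| < ϵ.
Factor: y^3 − 1 = (y − 1)(y^2 + y + 1), so |y^3 − 1| = |y − 1|·|y^2 + y + 1|.
Impose δ ≤ 1 so that |y| < 2; then |y^2 + y + 1| ≤ 7.
Hence |y^3 − 1| ≤ 7|y − 1|, which is < ϵ once |y − 1| < ϵ/7.
Take δ = min(1, ϵ/7). If 0 < |y − 1| < δ then both bounds hold and |y^3 − 1| ≤ 7|y − 1| < 7·(ϵ/7) = ϵ.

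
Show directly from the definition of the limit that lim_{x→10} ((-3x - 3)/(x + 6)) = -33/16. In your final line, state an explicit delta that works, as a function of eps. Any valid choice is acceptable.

Let eps > 0 be given. We want delta > 0 with 0 < |x − 10| < delta ⇒ |(-3x - 3)/(x + 6) + 33/16| < eps.
Combining over a common denominator, (-3x - 3)/(x + 6) + 33/16 = [(-3x - 3)·16 − (-33)·(x + 6)] / [16·(x + 6)] = -15(x − 10) / (16(x + 6)).
So |(-3x - 3)/(x + 6) + 33/16| = 15|x − 10| / (16·|x + 6|).
Restrict delta ≤ 8. Then |x − 10| < 8 gives |x + 6| = |(x − 10) + 16| ≥ 16 − 8 = 8.
Hence |(-3x - 3)/(x + 6) + 33/16| < 15|x − 10|/(16·8) = (15/128)|x − 10|, which is < eps once |x − 10| < (128/15)eps.
Take delta = min(8, (128/15)eps). Then 0 < |x − 10| < delta forces both bounds, so |(-3x - 3)/(x + 6) + 33/16| < eps.

delta = min(8, (128/15)eps)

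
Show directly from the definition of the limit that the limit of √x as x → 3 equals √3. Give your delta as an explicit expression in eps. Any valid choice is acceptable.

delta = min(3, √3·eps)

Fix eps > 0. We want delta > 0 such that 0 < |x − 3| < delta implies |√x − √3| < eps.
Rationalise: √x − √3 = (x − 3)/(√x + √3), so |√x − √3| = |x − 3|/(√x + √3).
Restrict delta ≤ 3 so that |x − 3| < 3 forces x > 0, and then √x + √3 > √3.
Hence |√x − √3| < |x − 3|/√3, which is < eps once |x − 3| < √3·eps.
Take delta = min(3, √3·eps). If 0 < |x − 3| < delta then x > 0 and |√x − √3| < |x − 3|/√3 < eps.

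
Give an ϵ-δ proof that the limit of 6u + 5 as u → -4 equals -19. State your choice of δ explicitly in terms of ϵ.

δ = ϵ/6

Suppose ϵ > 0. We need δ > 0 so that 0 < |u + 4| < δ implies |(6u + 5) + 19| < ϵ.
|(6u + 5) + 19| = |6u + 24| = 6|u + 4|.
Thus it suffices that |u + 4| < ϵ/6.
Take δ = ϵ/6. If 0 < |u + 4| < δ then |(6u + 5) + 19| = 6|u + 4| < 6·(ϵ/6) = ϵ.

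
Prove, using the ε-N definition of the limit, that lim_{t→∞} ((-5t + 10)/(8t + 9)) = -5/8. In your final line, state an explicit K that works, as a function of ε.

Fix ε > 0. We seek K > 0 such that t > K implies |(-5t + 10)/(8t + 9) + 5/8| < ε.
(-5t + 10)/(8t + 9) + 5/8 = (8(-5t + 10) − (-5)(8t + 9)) / (8(8t + 9)) = 125/(8(8t + 9)).
For t > 0 we have 8t + 9 > 8t, so |(-5t + 10)/(8t + 9) + 5/8| = 125/(8(8t + 9)) < 125/(8·8t) = (125/64)/t.
Thus |(-5t + 10)/(8t + 9) + 5/8| < ε whenever t > (125/64)/ε.
Take K = (125/64)/ε. If t > K then |(-5t + 10)/(8t + 9) + 5/8| < (125/64)/t < ε.

K = (125/64)/ε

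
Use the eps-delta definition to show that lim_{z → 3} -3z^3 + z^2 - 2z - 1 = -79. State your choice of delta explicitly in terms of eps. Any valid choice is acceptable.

delta = min(1, eps/106)

Suppose eps > 0. We want delta > 0 such that 0 < |z − 3| < delta implies |(-3z^3 + z^2 - 2z - 1) + 79| < eps.
(-3z^3 + z^2 - 2z - 1) + 79 = -3z^3 + z^2 - 2z + 78 = (z − 3)(-3z^2 - 8z - 26).
So |(-3z^3 + z^2 - 2z - 1) + 79| = |z − 3|·|-3z^2 - 8z - 26|.
Assume first that |z − 3| < 1, so |z| < 4. Then |-3z^2 - 8z - 26| ≤ 3·4^2 + 8·4 + 26 = 106.
Hence |(-3z^3 + z^2 - 2z - 1) + 79| ≤ 106|z − 3| < eps provided |z − 3| < eps/106.
Take delta = min(1, eps/106). Then 0 < |z − 3| < delta gives both |z − 3| < 1 and |z − 3| < eps/106, so |(-3z^3 + z^2 - 2z - 1) + 79| < eps.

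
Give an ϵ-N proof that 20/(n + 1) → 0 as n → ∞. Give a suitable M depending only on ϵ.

Suppose ϵ > 0. For n ≥ 1, |20/(n + 1) − 0| = 20/(n + 1) ≤ 20/n.
We need 20/n < ϵ, i.e. n > 20/ϵ.
Take M = 20/ϵ. If n > M then |20/(n + 1)| ≤ 20/n < ϵ.

M = 20/ϵ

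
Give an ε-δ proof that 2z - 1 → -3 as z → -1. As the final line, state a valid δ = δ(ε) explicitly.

δ = ε/2

Let ε > 0 be given. We need δ > 0 so that 0 < |z + 1| < δ implies |(2z - 1) + 3| < ε.
|(2z - 1) + 3| = |2z + 2| = 2|z + 1|.
Thus it suffices that |z + 1| < ε/2.
Choosing δ = ε/2 gives |(2z - 1) + 3| = 2|z + 1| < ε whenever |z + 1| < δ.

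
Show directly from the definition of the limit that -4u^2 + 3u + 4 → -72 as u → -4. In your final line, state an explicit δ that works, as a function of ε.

δ = min(1, ε/39)

Let ε > 0. We want δ > 0 such that 0 < |u + 4| < δ implies |(-4u^2 + 3u + 4) + 72| < ε.
(-4u^2 + 3u + 4) + 72 = -4u^2 + 3u + 76 = (u + 4)(-4u + 19).
So |(-4u^2 + 3u + 4) + 72| = |u + 4|·|-4u + 19|.
Assume first that |u + 4| < 1, so |u| < 5. Then |-4u + 19| ≤ 4·5 + 19 = 39.
Hence |(-4u^2 + 3u + 4) + 72| ≤ 39|u + 4| < ε provided |u + 4| < ε/39.
Take δ = min(1, ε/39). Then 0 < |u + 4| < δ gives both |u + 4| < 1 and |u + 4| < ε/39, so |(-4u^2 + 3u + 4) + 72| < ε.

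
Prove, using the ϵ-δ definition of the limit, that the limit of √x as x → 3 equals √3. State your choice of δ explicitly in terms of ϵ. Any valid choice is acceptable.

Let ϵ > 0 be given. We want δ > 0 such that 0 < |x − 3| < δ implies |√x − √3| < ϵ.
Rationalise: √x − √3 = (x − 3)/(√x + √3), so |√x − √3| = |x − 3|/(√x + √3).
Restrict δ ≤ 3 so that |x − 3| < 3 forces x > 0, and then √x + √3 > √3.
Hence |√x − √3| < |x − 3|/√3, which is < ϵ once |x − 3| < √3·ϵ.
Take δ = min(3, √3·ϵ). If 0 < |x − 3| < δ then x > 0 and |√x − √3| < |x − 3|/√3 < ϵ.

δ = min(3, √3·ϵ)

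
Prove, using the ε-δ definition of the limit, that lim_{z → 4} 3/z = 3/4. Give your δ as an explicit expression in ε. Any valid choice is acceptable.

δ = min(2, (8/3)ε)

Fix ε > 0. We seek δ > 0 such that 0 < |z − 4| < δ implies |3/z − (3/4)| < ε.
|3/z − (3/4)| = 3·|4 − z|/(4·|z|) = 3|z − 4|/(4|z|).
Restrict δ ≤ 2. Then |z − 4| < 2 gives |z| > 2, so 4|z| > 8.
Then |3/z − (3/4)| < 3|z − 4|/8, which is < ε when |z − 4| < (8/3)ε.
Take δ = min(2, (8/3)ε). Then 0 < |z − 4| < δ gives both |z − 4| < 2 and |z − 4| < (8/3)ε, so |3/z − (3/4)| < ε.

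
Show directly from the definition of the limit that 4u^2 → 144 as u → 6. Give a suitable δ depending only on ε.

Suppose ε > 0. We want δ > 0 such that 0 < |u − 6| < δ implies |(4u^2) − 144| < ε.
(4u^2) − 144 = 4u^2 - 144 = (u − 6)(4u + 24).
So |(4u^2) − 144| = |u − 6|·|4u + 24|.
Require δ ≤ 1. Then |u − 6| < 1 gives |u| < 7, and by the triangle inequality |4u + 24| ≤ 4·7 + 24 = 52.
Hence |(4u^2) − 144| ≤ 52|u − 6| < ε provided |u − 6| < ε/52.
Take δ = min(1, ε/52). Then 0 < |u − 6| < δ gives both |u − 6| < 1 and |u − 6| < ε/52, so |(4u^2) − 144| < ε.

δ = min(1, ε/52)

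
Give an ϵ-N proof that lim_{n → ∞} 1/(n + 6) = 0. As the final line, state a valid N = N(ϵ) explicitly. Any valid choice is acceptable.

N = 1/ϵ

Let ϵ > 0. For n ≥ 1, |1/(n + 6) − 0| = 1/(n + 6) ≤ 1/n.
We need 1/n < ϵ, i.e. n > 1/ϵ.
Take N = 1/ϵ. If n > N then |1/(n + 6)| ≤ 1/n < ϵ.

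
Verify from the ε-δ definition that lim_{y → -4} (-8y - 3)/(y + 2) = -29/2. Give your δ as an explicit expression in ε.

δ = min(1, (2/13)ε)

Fix ε > 0. We want δ > 0 with 0 < |y + 4| < δ ⇒ |(-8y - 3)/(y + 2) + 29/2| < ε.
Combining over a common denominator, (-8y - 3)/(y + 2) + 29/2 = [(-8y - 3)·(-2) − 29·(y + 2)] / [(-2)·(y + 2)] = -13(y + 4) / ((-2)(y + 2)).
So |(-8y - 3)/(y + 2) + 29/2| = 13|y + 4| / (2·|y + 2|).
Require δ ≤ 1, so |y + 2| ≥ |-2| − |y + 4| > 2 − 1 = 1.
Hence |(-8y - 3)/(y + 2) + 29/2| < 13|y + 4|/(2·1) = (13/2)|y + 4|, which is < ε once |y + 4| < (2/13)ε.
Take δ = min(1, (2/13)ε). Then 0 < |y + 4| < δ forces both bounds, so |(-8y - 3)/(y + 2) + 29/2| < ε.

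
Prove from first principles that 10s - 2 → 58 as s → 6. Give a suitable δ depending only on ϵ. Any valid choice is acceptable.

δ = ϵ/10

Suppose ϵ > 0. We need δ > 0 so that 0 < |s − 6| < δ implies |(10s - 2) − 58| < ϵ.
|(10s - 2) − 58| = |10s - 60| = 10|s − 6|.
Thus it suffices that |s − 6| < ϵ/10.
Take δ = ϵ/10. If 0 < |s − 6| < δ then |(10s - 2) − 58| = 10|s − 6| < 10·(ϵ/10) = ϵ.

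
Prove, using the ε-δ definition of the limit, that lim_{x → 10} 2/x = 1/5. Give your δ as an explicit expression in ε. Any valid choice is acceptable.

Let ε > 0. We seek δ > 0 such that 0 < |x − 10| < δ implies |2/x − (1/5)| < ε.
|2/x − (1/5)| = 2·|10 − x|/(10·|x|) = 2|x − 10|/(10|x|).
Restrict δ ≤ 5. Then |x − 10| < 5 gives |x| > 5, so 10|x| > 50.
Then |2/x − (1/5)| < 2|x − 10|/50, which is < ε when |x − 10| < 25ε.
Take δ = min(5, 25ε). Then 0 < |x − 10| < δ gives both |x − 10| < 5 and |x − 10| < 25ε, so |2/x − (1/5)| < ε.

δ = min(5, 25ε)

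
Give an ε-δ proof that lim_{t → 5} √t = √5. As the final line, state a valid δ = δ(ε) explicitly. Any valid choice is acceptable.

Let ε > 0. We want δ > 0 such that 0 < |t − 5| < δ implies |√t − √5| < ε.
Multiplying by the conjugate, |√t − √5| = |t − 5|/(√t + √5).
Restrict δ ≤ 5 so that |t − 5| < 5 forces t > 0, and then √t + √5 > √5.
Hence |√t − √5| < |t − 5|/√5, which is < ε once |t − 5| < √5·ε.
Take δ = min(5, √5·ε). If 0 < |t − 5| < δ then t > 0 and |√t − √5| < |t − 5|/√5 < ε.

δ = min(5, √5·ε)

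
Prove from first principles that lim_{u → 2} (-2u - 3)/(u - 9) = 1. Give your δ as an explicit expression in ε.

Fix ε > 0. We want δ > 0 with 0 < |u − 2| < δ ⇒ |(-2u - 3)/(u - 9) − 1| < ε.
Combining over a common denominator, (-2u - 3)/(u - 9) − 1 = [(-2u - 3)·(-7) − (-7)·(u - 9)] / [(-7)·(u - 9)] = 21(u − 2) / ((-7)(u - 9)).
So |(-2u - 3)/(u - 9) − 1| = 21|u − 2| / (7·|u − 9|).
Require δ ≤ 7/2, so |u − 9| ≥ |-7| − |u − 2| > 7 − 7/2 = 7/2.
Hence |(-2u - 3)/(u - 9) − 1| < 21|u − 2|/(7·(7/2)) = (6/7)|u − 2|, which is < ε once |u − 2| < (7/6)ε.
Take δ = min(7/2, (7/6)ε). Then 0 < |u − 2| < δ forces both bounds, so |(-2u - 3)/(u - 9) − 1| < ε.

δ = min(7/2, (7/6)ε)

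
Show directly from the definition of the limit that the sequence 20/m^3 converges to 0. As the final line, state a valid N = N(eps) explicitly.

Let eps > 0. For m ≥ 1, |20/m^3 − 0| = 20/m^3.
20/m^3 < eps ⇔ m^3 > 20/eps ⇔ m > (20/eps)^{1/3}.
Take N = (20/eps)^{1/3}. Then m > N implies 20/m^3 < eps.

N = (20/eps)^{1/3}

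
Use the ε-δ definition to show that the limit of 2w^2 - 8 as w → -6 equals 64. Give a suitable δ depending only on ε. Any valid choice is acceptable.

δ = min(1, ε/26)

Fix ε > 0. We want δ > 0 such that 0 < |w + 6| < δ implies |(2w^2 - 8) − 64| < ε.
(2w^2 - 8) − 64 = 2w^2 - 72 = (w + 6)(2w - 12).
So |(2w^2 - 8) − 64| = |w + 6|·|2w - 12|.
Assume first that |w + 6| < 1, so |w| < 7. Then |2w - 12| ≤ 2·7 + 12 = 26.
Hence |(2w^2 - 8) − 64| ≤ 26|w + 6| < ε provided |w + 6| < ε/26.
Choosing δ = min(1, ε/26) ensures both conditions, hence |(2w^2 - 8) − 64| < ε.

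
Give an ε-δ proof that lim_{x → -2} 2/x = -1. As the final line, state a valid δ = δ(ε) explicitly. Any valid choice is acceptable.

δ = min(1, ε)

Let ε > 0. We seek δ > 0 such that 0 < |x + 2| < δ implies |2/x + 1| < ε.
|2/x + 1| = 2·|-2 − x|/(2·|x|) = 2|x + 2|/(2|x|).
Require δ ≤ 1 so that |x| > 2 − 1 = 1, hence 2|x| > 2.
Then |2/x + 1| < 2|x + 2|/2, which is < ε when |x + 2| < ε.
Take δ = min(1, ε). Then 0 < |x + 2| < δ gives both |x + 2| < 1 and |x + 2| < ε, so |2/x + 1| < ε.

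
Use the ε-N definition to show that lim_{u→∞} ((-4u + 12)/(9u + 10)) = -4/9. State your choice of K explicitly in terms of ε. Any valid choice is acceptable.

Suppose ε > 0. We seek K > 0 such that u > K implies |(-4u + 12)/(9u + 10) + 4/9| < ε.
(-4u + 12)/(9u + 10) + 4/9 = (9(-4u + 12) − (-4)(9u + 10)) / (9(9u + 10)) = 148/(9(9u + 10)).
For u > 0 we have 9u + 10 > 9u, so |(-4u + 12)/(9u + 10) + 4/9| = 148/(9(9u + 10)) < 148/(9·9u) = (148/81)/u.
Thus |(-4u + 12)/(9u + 10) + 4/9| < ε whenever u > (148/81)/ε.
Take K = (148/81)/ε. If u > K then |(-4u + 12)/(9u + 10) + 4/9| < (148/81)/u < ε.

K = (148/81)/ε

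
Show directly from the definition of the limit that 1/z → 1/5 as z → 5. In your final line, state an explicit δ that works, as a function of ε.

δ = min(5/2, (25/2)ε)

Let ε > 0. We seek δ > 0 such that 0 < |z − 5| < δ implies |1/z − (1/5)| < ε.
|1/z − (1/5)| = |5 − z|/(5·|z|) = |z − 5|/(5|z|).
Require δ ≤ 5/2 so that |z| > 5 − 5/2 = 5/2, hence 5|z| > 25/2.
Then |1/z − (1/5)| < |z − 5|/(25/2), which is < ε when |z − 5| < (25/2)ε.
Take δ = min(5/2, (25/2)ε). Then 0 < |z − 5| < δ gives both |z − 5| < 5/2 and |z − 5| < (25/2)ε, so |1/z − (1/5)| < ε.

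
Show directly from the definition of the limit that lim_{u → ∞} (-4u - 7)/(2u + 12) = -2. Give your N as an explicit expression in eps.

Let eps > 0 be given. We seek N > 0 such that u > N implies |(-4u - 7)/(2u + 12) + 2| < eps.
(-4u - 7)/(2u + 12) + 2 = (2(-4u - 7) − (-4)(2u + 12)) / (2(2u + 12)) = 34/(2(2u + 12)).
For u > 0 we have 2u + 12 > 2u, so |(-4u - 7)/(2u + 12) + 2| = 34/(2(2u + 12)) < 34/(2·2u) = (17/2)/u.
Thus |(-4u - 7)/(2u + 12) + 2| < eps whenever u > (17/2)/eps.
Take N = (17/2)/eps. If u > N then |(-4u - 7)/(2u + 12) + 2| < (17/2)/u < eps.

N = (17/2)/eps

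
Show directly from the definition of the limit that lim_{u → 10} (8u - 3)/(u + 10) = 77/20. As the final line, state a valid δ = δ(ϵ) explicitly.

Let ϵ > 0. We want δ > 0 with 0 < |u − 10| < δ ⇒ |(8u - 3)/(u + 10) − (77/20)| < ϵ.
Combining over a common denominator, (8u - 3)/(u + 10) − (77/20) = [(8u - 3)·20 − 77·(u + 10)] / [20·(u + 10)] = 83(u − 10) / (20(u + 10)).
So |(8u - 3)/(u + 10) − (77/20)| = 83|u − 10| / (20·|u + 10|).
Restrict δ ≤ 10. Then |u − 10| < 10 gives |u + 10| = |(u − 10) + 20| ≥ 20 − 10 = 10.
Hence |(8u - 3)/(u + 10) − (77/20)| < 83|u − 10|/(20·10) = (83/200)|u − 10|, which is < ϵ once |u − 10| < (200/83)ϵ.
Take δ = min(10, (200/83)ϵ). Then 0 < |u − 10| < δ forces both bounds, so |(8u - 3)/(u + 10) − (77/20)| < ϵ.

δ = min(10, (200/83)ϵ)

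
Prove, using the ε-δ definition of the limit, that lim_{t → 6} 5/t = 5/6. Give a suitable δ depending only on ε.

δ = min(3, (18/5)ε)

Let ε > 0. We seek δ > 0 such that 0 < |t − 6| < δ implies |5/t − (5/6)| < ε.
|5/t − (5/6)| = 5·|6 − t|/(6·|t|) = 5|t − 6|/(6|t|).
Require δ ≤ 3 so that |t| > 6 − 3 = 3, hence 6|t| > 18.
Then |5/t − (5/6)| < 5|t − 6|/18, which is < ε when |t − 6| < (18/5)ε.
Take δ = min(3, (18/5)ε). Then 0 < |t − 6| < δ gives both |t − 6| < 3 and |t − 6| < (18/5)ε, so |5/t − (5/6)| < ε.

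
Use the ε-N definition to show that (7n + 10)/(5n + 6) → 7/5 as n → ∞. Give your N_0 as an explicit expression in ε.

N_0 = (8/25)/ε

Suppose ε > 0. For n ≥ 1, |(7n + 10)/(5n + 6) − (7/5)| = |8|/(5(5n + 6)) = 8/(5(5n + 6)).
Since 5n + 6 ≥ 5n for n ≥ 1, this is ≤ 8/(5·5n) = (8/25)/n.
So |(7n + 10)/(5n + 6) − (7/5)| < ε whenever n > (8/25)/ε.
Take N_0 = (8/25)/ε. If n > N_0 then |(7n + 10)/(5n + 6) − (7/5)| ≤ (8/25)/n < ε.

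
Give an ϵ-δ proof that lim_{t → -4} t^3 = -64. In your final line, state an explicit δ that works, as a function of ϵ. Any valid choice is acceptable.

Fix ϵ > 0. We seek δ > 0 with 0 < |t + 4| < δ ⇒ |t^3 + 64| < ϵ.
Factor: t^3 + 64 = (t + 4)(t^2 - 4t + 16), so |t^3 + 64| = |t + 4|·|t^2 - 4t + 16|.
Impose δ ≤ 2 so that |t| < 6; then |t^2 - 4t + 16| ≤ 76.
Hence |t^3 + 64| ≤ 76|t + 4|, which is < ϵ once |t + 4| < ϵ/76.
Take δ = min(2, ϵ/76). If 0 < |t + 4| < δ then both bounds hold and |t^3 + 64| ≤ 76|t + 4| < 76·(ϵ/76) = ϵ.

δ = min(2, ϵ/76)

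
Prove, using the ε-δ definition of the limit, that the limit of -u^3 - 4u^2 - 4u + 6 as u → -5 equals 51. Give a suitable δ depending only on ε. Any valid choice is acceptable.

δ = min(2, ε/65)

Let ε > 0. We want δ > 0 such that 0 < |u + 5| < δ implies |(-u^3 - 4u^2 - 4u + 6) − 51| < ε.
(-u^3 - 4u^2 - 4u + 6) − 51 = -u^3 - 4u^2 - 4u - 45 = (u + 5)(-u^2 + u - 9).
So |(-u^3 - 4u^2 - 4u + 6) − 51| = |u + 5|·|-u^2 + u - 9|.
Assume first that |u + 5| < 2, so |u| < 7. Then |-u^2 + u - 9| ≤ 7^2 + 7 + 9 = 65.
Hence |(-u^3 - 4u^2 - 4u + 6) − 51| ≤ 65|u + 5| < ε provided |u + 5| < ε/65.
Choosing δ = min(2, ε/65) ensures both conditions, hence |(-u^3 - 4u^2 - 4u + 6) − 51| < ε.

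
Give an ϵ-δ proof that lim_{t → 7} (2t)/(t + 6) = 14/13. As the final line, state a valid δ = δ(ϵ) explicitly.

δ = min(13/2, (169/24)ϵ)

Let ϵ > 0. We want δ > 0 with 0 < |t − 7| < δ ⇒ |(2t)/(t + 6) − (14/13)| < ϵ.
Combining over a common denominator, (2t)/(t + 6) − (14/13) = [(2t)·13 − 14·(t + 6)] / [13·(t + 6)] = 12(t − 7) / (13(t + 6)).
So |(2t)/(t + 6) − (14/13)| = 12|t − 7| / (13·|t + 6|).
Require δ ≤ 13/2, so |t + 6| ≥ |13| − |t − 7| > 13 − 13/2 = 13/2.
Hence |(2t)/(t + 6) − (14/13)| < 12|t − 7|/(13·(13/2)) = (24/169)|t − 7|, which is < ϵ once |t − 7| < (169/24)ϵ.
Take δ = min(13/2, (169/24)ϵ). Then 0 < |t − 7| < δ forces both bounds, so |(2t)/(t + 6) − (14/13)| < ϵ.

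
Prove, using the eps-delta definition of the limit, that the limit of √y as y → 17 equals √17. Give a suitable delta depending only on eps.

Suppose eps > 0. We want delta > 0 such that 0 < |y − 17| < delta implies |√y − √17| < eps.
Rationalise: √y − √17 = (y − 17)/(√y + √17), so |√y − √17| = |y − 17|/(√y + √17).
Restrict delta ≤ 17 so that |y − 17| < 17 forces y > 0, and then √y + √17 > √17.
Hence |√y − √17| < |y − 17|/√17, which is < eps once |y − 17| < √17·eps.
Take delta = min(17, √17·eps). If 0 < |y − 17| < delta then y > 0 and |√y − √17| < |y − 17|/√17 < eps.

delta = min(17, √17·eps)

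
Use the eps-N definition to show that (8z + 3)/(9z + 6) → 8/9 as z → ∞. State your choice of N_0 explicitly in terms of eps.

N_0 = (7/27)/eps

Let eps > 0 be given. We seek N_0 > 0 such that z > N_0 implies |(8z + 3)/(9z + 6) − (8/9)| < eps.
(8z + 3)/(9z + 6) − (8/9) = (9(8z + 3) − 8(9z + 6)) / (9(9z + 6)) = -21/(9(9z + 6)).
For z > 0 we have 9z + 6 > 9z, so |(8z + 3)/(9z + 6) − (8/9)| = 21/(9(9z + 6)) < 21/(9·9z) = (7/27)/z.
Thus |(8z + 3)/(9z + 6) − (8/9)| < eps whenever z > (7/27)/eps.
Take N_0 = (7/27)/eps. If z > N_0 then |(8z + 3)/(9z + 6) − (8/9)| < (7/27)/z < eps.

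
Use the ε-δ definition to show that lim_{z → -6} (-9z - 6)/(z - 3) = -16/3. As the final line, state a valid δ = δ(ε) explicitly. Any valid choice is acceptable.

δ = min(9/2, (27/22)ε)

Let ε > 0 be given. We want δ > 0 with 0 < |z + 6| < δ ⇒ |(-9z - 6)/(z - 3) + 16/3| < ε.
Combining over a common denominator, (-9z - 6)/(z - 3) + 16/3 = [(-9z - 6)·(-9) − 48·(z - 3)] / [(-9)·(z - 3)] = 33(z + 6) / ((-9)(z - 3)).
So |(-9z - 6)/(z - 3) + 16/3| = 33|z + 6| / (9·|z − 3|).
Require δ ≤ 9/2, so |z − 3| ≥ |-9| − |z + 6| > 9 − 9/2 = 9/2.
Hence |(-9z - 6)/(z - 3) + 16/3| < 33|z + 6|/(9·(9/2)) = (22/27)|z + 6|, which is < ε once |z + 6| < (27/22)ε.
Take δ = min(9/2, (27/22)ε). Then 0 < |z + 6| < δ forces both bounds, so |(-9z - 6)/(z - 3) + 16/3| < ε.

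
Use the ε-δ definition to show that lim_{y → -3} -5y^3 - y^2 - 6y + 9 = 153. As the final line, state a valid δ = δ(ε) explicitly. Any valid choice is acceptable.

Let ε > 0. We want δ > 0 such that 0 < |y + 3| < δ implies |(-5y^3 - y^2 - 6y + 9) − 153| < ε.
(-5y^3 - y^2 - 6y + 9) − 153 = -5y^3 - y^2 - 6y - 144 = (y + 3)(-5y^2 + 14y - 48).
So |(-5y^3 - y^2 - 6y + 9) − 153| = |y + 3|·|-5y^2 + 14y - 48|.
Require δ ≤ 2. Then |y + 3| < 2 gives |y| < 5, and by the triangle inequality |-5y^2 + 14y - 48| ≤ 5·5^2 + 14·5 + 48 = 243.
Hence |(-5y^3 - y^2 - 6y + 9) − 153| ≤ 243|y + 3| < ε provided |y + 3| < ε/243.
Choosing δ = min(2, ε/243) ensures both conditions, hence |(-5y^3 - y^2 - 6y + 9) − 153| < ε.

δ = min(2, ε/243)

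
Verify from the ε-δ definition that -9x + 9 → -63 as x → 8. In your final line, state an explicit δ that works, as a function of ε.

Let ε > 0 be given. We need δ > 0 so that 0 < |x − 8| < δ implies |(-9x + 9) + 63| < ε.
|(-9x + 9) + 63| = |-9x + 72| = 9|x − 8|.
Thus it suffices that |x − 8| < ε/9.
Take δ = ε/9. If 0 < |x − 8| < δ then |(-9x + 9) + 63| = 9|x − 8| < 9·(ε/9) = ε.

δ = ε/9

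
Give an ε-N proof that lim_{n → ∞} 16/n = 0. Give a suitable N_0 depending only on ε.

N_0 = 16/ε

Fix ε > 0. For n ≥ 1, |16/n − 0| = 16/(n) ≤ 16/n.
We need 16/n < ε, i.e. n > 16/ε.
Take N_0 = 16/ε. If n > N_0 then |16/n| ≤ 16/n < ε.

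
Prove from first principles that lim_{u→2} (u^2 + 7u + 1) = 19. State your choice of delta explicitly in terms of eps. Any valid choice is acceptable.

delta = min(1, eps/12)

Let eps > 0. We want delta > 0 such that 0 < |u − 2| < delta implies |(u^2 + 7u + 1) − 19| < eps.
(u^2 + 7u + 1) − 19 = u^2 + 7u - 18 = (u − 2)(u + 9).
So |(u^2 + 7u + 1) − 19| = |u − 2|·|u + 9|.
Assume first that |u − 2| < 1, so |u| < 3. Then |u + 9| ≤ 3 + 9 = 12.
Hence |(u^2 + 7u + 1) − 19| ≤ 12|u − 2| < eps provided |u − 2| < eps/12.
Choosing delta = min(1, eps/12) ensures both conditions, hence |(u^2 + 7u + 1) − 19| < eps.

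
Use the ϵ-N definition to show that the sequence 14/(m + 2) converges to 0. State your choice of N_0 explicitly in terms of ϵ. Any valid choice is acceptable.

Let ϵ > 0 be given. For m ≥ 1, |14/(m + 2) − 0| = 14/(m + 2) ≤ 14/m.
We need 14/m < ϵ, i.e. m > 14/ϵ.
Take N_0 = 14/ϵ. If m > N_0 then |14/(m + 2)| ≤ 14/m < ϵ.

N_0 = 14/ϵ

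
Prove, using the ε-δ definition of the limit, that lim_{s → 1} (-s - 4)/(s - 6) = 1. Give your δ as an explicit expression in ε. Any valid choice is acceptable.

Fix ε > 0. We want δ > 0 with 0 < |s − 1| < δ ⇒ |(-s - 4)/(s - 6) − 1| < ε.
Combining over a common denominator, (-s - 4)/(s - 6) − 1 = [(-s - 4)·(-5) − (-5)·(s - 6)] / [(-5)·(s - 6)] = 10(s − 1) / ((-5)(s - 6)).
So |(-s - 4)/(s - 6) − 1| = 10|s − 1| / (5·|s − 6|).
Require δ ≤ 5/2, so |s − 6| ≥ |-5| − |s − 1| > 5 − 5/2 = 5/2.
Hence |(-s - 4)/(s - 6) − 1| < 10|s − 1|/(5·(5/2)) = (4/5)|s − 1|, which is < ε once |s − 1| < (5/4)ε.
Take δ = min(5/2, (5/4)ε). Then 0 < |s − 1| < δ forces both bounds, so |(-s - 4)/(s - 6) − 1| < ε.

δ = min(5/2, (5/4)ε)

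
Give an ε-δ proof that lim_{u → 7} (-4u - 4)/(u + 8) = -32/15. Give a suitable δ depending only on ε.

δ = min(15/2, (225/56)ε)

Let ε > 0. We want δ > 0 with 0 < |u − 7| < δ ⇒ |(-4u - 4)/(u + 8) + 32/15| < ε.
Combining over a common denominator, (-4u - 4)/(u + 8) + 32/15 = [(-4u - 4)·15 − (-32)·(u + 8)] / [15·(u + 8)] = -28(u − 7) / (15(u + 8)).
So |(-4u - 4)/(u + 8) + 32/15| = 28|u − 7| / (15·|u + 8|).
Restrict δ ≤ 15/2. Then |u − 7| < 15/2 gives |u + 8| = |(u − 7) + 15| ≥ 15 − 15/2 = 15/2.
Hence |(-4u - 4)/(u + 8) + 32/15| < 28|u − 7|/(15·(15/2)) = (56/225)|u − 7|, which is < ε once |u − 7| < (225/56)ε.
Take δ = min(15/2, (225/56)ε). Then 0 < |u − 7| < δ forces both bounds, so |(-4u - 4)/(u + 8) + 32/15| < ε.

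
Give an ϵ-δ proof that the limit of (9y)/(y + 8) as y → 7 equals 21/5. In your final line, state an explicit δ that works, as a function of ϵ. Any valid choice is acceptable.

δ = min(15/2, (25/16)ϵ)

Suppose ϵ > 0. We want δ > 0 with 0 < |y − 7| < δ ⇒ |(9y)/(y + 8) − (21/5)| < ϵ.
Combining over a common denominator, (9y)/(y + 8) − (21/5) = [(9y)·15 − 63·(y + 8)] / [15·(y + 8)] = 72(y − 7) / (15(y + 8)).
So |(9y)/(y + 8) − (21/5)| = 72|y − 7| / (15·|y + 8|).
Require δ ≤ 15/2, so |y + 8| ≥ |15| − |y − 7| > 15 − 15/2 = 15/2.
Hence |(9y)/(y + 8) − (21/5)| < 72|y − 7|/(15·(15/2)) = (16/25)|y − 7|, which is < ϵ once |y − 7| < (25/16)ϵ.
Take δ = min(15/2, (25/16)ϵ). Then 0 < |y − 7| < δ forces both bounds, so |(9y)/(y + 8) − (21/5)| < ϵ.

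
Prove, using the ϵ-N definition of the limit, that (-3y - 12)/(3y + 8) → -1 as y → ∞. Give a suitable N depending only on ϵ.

Let ϵ > 0 be given. We seek N > 0 such that y > N implies |(-3y - 12)/(3y + 8) + 1| < ϵ.
(-3y - 12)/(3y + 8) + 1 = (3(-3y - 12) − (-3)(3y + 8)) / (3(3y + 8)) = -12/(3(3y + 8)).
For y > 0 we have 3y + 8 > 3y, so |(-3y - 12)/(3y + 8) + 1| = 12/(3(3y + 8)) < 12/(3·3y) = (4/3)/y.
Thus |(-3y - 12)/(3y + 8) + 1| < ϵ whenever y > (4/3)/ϵ.
Take N = (4/3)/ϵ. If y > N then |(-3y - 12)/(3y + 8) + 1| < (4/3)/y < ϵ.

N = (4/3)/ϵ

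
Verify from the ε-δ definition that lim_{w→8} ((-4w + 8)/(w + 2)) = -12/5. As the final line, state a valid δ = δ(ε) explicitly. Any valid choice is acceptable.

Suppose ε > 0. We want δ > 0 with 0 < |w − 8| < δ ⇒ |(-4w + 8)/(w + 2) + 12/5| < ε.
Combining over a common denominator, (-4w + 8)/(w + 2) + 12/5 = [(-4w + 8)·10 − (-24)·(w + 2)] / [10·(w + 2)] = -16(w − 8) / (10(w + 2)).
So |(-4w + 8)/(w + 2) + 12/5| = 16|w − 8| / (10·|w + 2|).
Restrict δ ≤ 5. Then |w − 8| < 5 gives |w + 2| = |(w − 8) + 10| ≥ 10 − 5 = 5.
Hence |(-4w + 8)/(w + 2) + 12/5| < 16|w − 8|/(10·5) = (8/25)|w − 8|, which is < ε once |w − 8| < (25/8)ε.
Take δ = min(5, (25/8)ε). Then 0 < |w − 8| < δ forces both bounds, so |(-4w + 8)/(w + 2) + 12/5| < ε.

δ = min(5, (25/8)ε)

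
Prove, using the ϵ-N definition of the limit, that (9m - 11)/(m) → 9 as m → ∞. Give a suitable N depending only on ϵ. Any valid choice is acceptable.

Suppose ϵ > 0. For m ≥ 1, |(9m - 11)/(m) − 9| = |-11|/((m)) = 11/((m)).
Since m ≥ m for m ≥ 1, this is ≤ 11/(m) = 11/m.
So |(9m - 11)/(m) − 9| < ϵ whenever m > 11/ϵ.
Take N = 11/ϵ. If m > N then |(9m - 11)/(m) − 9| ≤ 11/m < ϵ.

N = 11/ϵ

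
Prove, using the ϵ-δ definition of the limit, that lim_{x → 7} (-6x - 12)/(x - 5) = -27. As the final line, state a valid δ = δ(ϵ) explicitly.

Suppose ϵ > 0. We want δ > 0 with 0 < |x − 7| < δ ⇒ |(-6x - 12)/(x - 5) + 27| < ϵ.
Combining over a common denominator, (-6x - 12)/(x - 5) + 27 = [(-6x - 12)·2 − (-54)·(x - 5)] / [2·(x - 5)] = 42(x − 7) / (2(x - 5)).
So |(-6x - 12)/(x - 5) + 27| = 42|x − 7| / (2·|x − 5|).
Require δ ≤ 1, so |x − 5| ≥ |2| − |x − 7| > 2 − 1 = 1.
Hence |(-6x - 12)/(x - 5) + 27| < 42|x − 7|/(2·1) = 21|x − 7|, which is < ϵ once |x − 7| < (1/21)ϵ.
Take δ = min(1, (1/21)ϵ). Then 0 < |x − 7| < δ forces both bounds, so |(-6x - 12)/(x - 5) + 27| < ϵ.

δ = min(1, (1/21)ϵ)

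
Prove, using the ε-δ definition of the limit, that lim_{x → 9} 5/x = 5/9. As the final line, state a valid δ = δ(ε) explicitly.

δ = min(9/2, (81/10)ε)

Fix ε > 0. We seek δ > 0 such that 0 < |x − 9| < δ implies |5/x − (5/9)| < ε.
|5/x − (5/9)| = 5·|9 − x|/(9·|x|) = 5|x − 9|/(9|x|).
Restrict δ ≤ 9/2. Then |x − 9| < 9/2 gives |x| > 9/2, so 9|x| > 81/2.
Then |5/x − (5/9)| < 5|x − 9|/(81/2), which is < ε when |x − 9| < (81/10)ε.
Take δ = min(9/2, (81/10)ε). Then 0 < |x − 9| < δ gives both |x − 9| < 9/2 and |x − 9| < (81/10)ε, so |5/x − (5/9)| < ε.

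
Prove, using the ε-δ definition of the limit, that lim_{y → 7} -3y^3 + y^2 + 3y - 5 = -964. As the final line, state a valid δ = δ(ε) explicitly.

Let ε > 0 be given. We want δ > 0 such that 0 < |y − 7| < δ implies |(-3y^3 + y^2 + 3y - 5) + 964| < ε.
(-3y^3 + y^2 + 3y - 5) + 964 = -3y^3 + y^2 + 3y + 959 = (y − 7)(-3y^2 - 20y - 137).
So |(-3y^3 + y^2 + 3y - 5) + 964| = |y − 7|·|-3y^2 - 20y - 137|.
Require δ ≤ 1. Then |y − 7| < 1 gives |y| < 8, and by the triangle inequality |-3y^2 - 20y - 137| ≤ 3·8^2 + 20·8 + 137 = 489.
Hence |(-3y^3 + y^2 + 3y - 5) + 964| ≤ 489|y − 7| < ε provided |y − 7| < ε/489.
Choosing δ = min(1, ε/489) ensures both conditions, hence |(-3y^3 + y^2 + 3y - 5) + 964| < ε.

δ = min(1, ε/489)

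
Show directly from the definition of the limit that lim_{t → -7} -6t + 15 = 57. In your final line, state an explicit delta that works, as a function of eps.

delta = eps/6

Let eps > 0. We need delta > 0 so that 0 < |t + 7| < delta implies |(-6t + 15) − 57| < eps.
Since (-6t + 15) − 57 = -6(t + 7), we have |(-6t + 15) − 57| = 6|t + 7|.
So 6|t + 7| < eps exactly when |t + 7| < eps/6.
Choosing delta = eps/6 gives |(-6t + 15) − 57| = 6|t + 7| < eps whenever |t + 7| < delta.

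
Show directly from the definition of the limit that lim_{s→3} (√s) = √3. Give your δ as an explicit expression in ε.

Let ε > 0. We want δ > 0 such that 0 < |s − 3| < δ implies |√s − √3| < ε.
Multiplying by the conjugate, |√s − √3| = |s − 3|/(√s + √3).
Restrict δ ≤ 3 so that |s − 3| < 3 forces s > 0, and then √s + √3 > √3.
Hence |√s − √3| < |s − 3|/√3, which is < ε once |s − 3| < √3·ε.
Take δ = min(3, √3·ε). If 0 < |s − 3| < δ then s > 0 and |√s − √3| < |s − 3|/√3 < ε.

δ = min(3, √3·ε)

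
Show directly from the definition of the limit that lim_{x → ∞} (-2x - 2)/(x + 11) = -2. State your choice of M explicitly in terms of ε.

Suppose ε > 0. We seek M > 0 such that x > M implies |(-2x - 2)/(x + 11) + 2| < ε.
(-2x - 2)/(x + 11) + 2 = ((-2x - 2) − (-2)(x + 11)) / ((x + 11)) = 20/((x + 11)).
For x > 0 we have x + 11 > x, so |(-2x - 2)/(x + 11) + 2| = 20/((x + 11)) < 20/(x) = 20/x.
Thus |(-2x - 2)/(x + 11) + 2| < ε whenever x > 20/ε.
Take M = 20/ε. If x > M then |(-2x - 2)/(x + 11) + 2| < 20/x < ε.

M = 20/ε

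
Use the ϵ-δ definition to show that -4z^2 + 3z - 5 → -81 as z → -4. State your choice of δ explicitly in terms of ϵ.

Let ϵ > 0. We want δ > 0 such that 0 < |z + 4| < δ implies |(-4z^2 + 3z - 5) + 81| < ϵ.
(-4z^2 + 3z - 5) + 81 = -4z^2 + 3z + 76 = (z + 4)(-4z + 19).
So |(-4z^2 + 3z - 5) + 81| = |z + 4|·|-4z + 19|.
Require δ ≤ 1. Then |z + 4| < 1 gives |z| < 5, and by the triangle inequality |-4z + 19| ≤ 4·5 + 19 = 39.
Hence |(-4z^2 + 3z - 5) + 81| ≤ 39|z + 4| < ϵ provided |z + 4| < ϵ/39.
Take δ = min(1, ϵ/39). Then 0 < |z + 4| < δ gives both |z + 4| < 1 and |z + 4| < ϵ/39, so |(-4z^2 + 3z - 5) + 81| < ϵ.

δ = min(1, ϵ/39)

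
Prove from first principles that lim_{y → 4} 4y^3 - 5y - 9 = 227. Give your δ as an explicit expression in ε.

Let ε > 0. We want δ > 0 such that 0 < |y − 4| < δ implies |(4y^3 - 5y - 9) − 227| < ε.
(4y^3 - 5y - 9) − 227 = 4y^3 - 5y - 236 = (y − 4)(4y^2 + 16y + 59).
So |(4y^3 - 5y - 9) − 227| = |y − 4|·|4y^2 + 16y + 59|.
Assume first that |y − 4| < 1, so |y| < 5. Then |4y^2 + 16y + 59| ≤ 4·5^2 + 16·5 + 59 = 239.
Hence |(4y^3 - 5y - 9) − 227| ≤ 239|y − 4| < ε provided |y − 4| < ε/239.
Take δ = min(1, ε/239). Then 0 < |y − 4| < δ gives both |y − 4| < 1 and |y − 4| < ε/239, so |(4y^3 - 5y - 9) − 227| < ε.

δ = min(1, ε/239)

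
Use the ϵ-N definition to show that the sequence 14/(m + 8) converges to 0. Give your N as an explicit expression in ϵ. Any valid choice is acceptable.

Suppose ϵ > 0. For m ≥ 1, |14/(m + 8) − 0| = 14/(m + 8) ≤ 14/m.
We need 14/m < ϵ, i.e. m > 14/ϵ.
Take N = 14/ϵ. If m > N then |14/(m + 8)| ≤ 14/m < ϵ.

N = 14/ϵ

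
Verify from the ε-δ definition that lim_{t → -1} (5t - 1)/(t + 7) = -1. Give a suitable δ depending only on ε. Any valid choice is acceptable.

δ = min(3, (1/2)ε)

Let ε > 0. We want δ > 0 with 0 < |t + 1| < δ ⇒ |(5t - 1)/(t + 7) + 1| < ε.
Combining over a common denominator, (5t - 1)/(t + 7) + 1 = [(5t - 1)·6 − (-6)·(t + 7)] / [6·(t + 7)] = 36(t + 1) / (6(t + 7)).
So |(5t - 1)/(t + 7) + 1| = 36|t + 1| / (6·|t + 7|).
Require δ ≤ 3, so |t + 7| ≥ |6| − |t + 1| > 6 − 3 = 3.
Hence |(5t - 1)/(t + 7) + 1| < 36|t + 1|/(6·3) = 2|t + 1|, which is < ε once |t + 1| < (1/2)ε.
Take δ = min(3, (1/2)ε). Then 0 < |t + 1| < δ forces both bounds, so |(5t - 1)/(t + 7) + 1| < ε.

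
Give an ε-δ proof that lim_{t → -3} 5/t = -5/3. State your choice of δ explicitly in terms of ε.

δ = min(3/2, (9/10)ε)

Let ε > 0 be given. We seek δ > 0 such that 0 < |t + 3| < δ implies |5/t + 5/3| < ε.
|5/t + 5/3| = 5·|-3 − t|/(3·|t|) = 5|t + 3|/(3|t|).
Restrict δ ≤ 3/2. Then |t + 3| < 3/2 gives |t| > 3/2, so 3|t| > 9/2.
Then |5/t + 5/3| < 5|t + 3|/(9/2), which is < ε when |t + 3| < (9/10)ε.
Take δ = min(3/2, (9/10)ε). Then 0 < |t + 3| < δ gives both |t + 3| < 3/2 and |t + 3| < (9/10)ε, so |5/t + 5/3| < ε.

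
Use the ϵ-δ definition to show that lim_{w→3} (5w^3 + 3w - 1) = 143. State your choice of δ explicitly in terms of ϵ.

δ = min(1, ϵ/188)

Let ϵ > 0. We want δ > 0 such that 0 < |w − 3| < δ implies |(5w^3 + 3w - 1) − 143| < ϵ.
(5w^3 + 3w - 1) − 143 = 5w^3 + 3w - 144 = (w − 3)(5w^2 + 15w + 48).
So |(5w^3 + 3w - 1) − 143| = |w − 3|·|5w^2 + 15w + 48|.
Assume first that |w − 3| < 1, so |w| < 4. Then |5w^2 + 15w + 48| ≤ 5·4^2 + 15·4 + 48 = 188.
Hence |(5w^3 + 3w - 1) − 143| ≤ 188|w − 3| < ϵ provided |w − 3| < ϵ/188.
Choosing δ = min(1, ϵ/188) ensures both conditions, hence |(5w^3 + 3w - 1) − 143| < ϵ.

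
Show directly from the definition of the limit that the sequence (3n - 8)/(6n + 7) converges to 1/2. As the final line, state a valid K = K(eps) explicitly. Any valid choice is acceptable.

Suppose eps > 0. For n ≥ 1, |(3n - 8)/(6n + 7) − (1/2)| = |-69|/(6(6n + 7)) = 69/(6(6n + 7)).
Since 6n + 7 ≥ 6n for n ≥ 1, this is ≤ 69/(6·6n) = (23/12)/n.
So |(3n - 8)/(6n + 7) − (1/2)| < eps whenever n > (23/12)/eps.
Take K = (23/12)/eps. If n > K then |(3n - 8)/(6n + 7) − (1/2)| ≤ (23/12)/n < eps.

K = (23/12)/eps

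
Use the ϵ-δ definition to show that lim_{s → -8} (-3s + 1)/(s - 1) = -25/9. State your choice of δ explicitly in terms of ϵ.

Let ϵ > 0. We want δ > 0 with 0 < |s + 8| < δ ⇒ |(-3s + 1)/(s - 1) + 25/9| < ϵ.
Combining over a common denominator, (-3s + 1)/(s - 1) + 25/9 = [(-3s + 1)·(-9) − 25·(s - 1)] / [(-9)·(s - 1)] = 2(s + 8) / ((-9)(s - 1)).
So |(-3s + 1)/(s - 1) + 25/9| = 2|s + 8| / (9·|s − 1|).
Require δ ≤ 9/2, so |s − 1| ≥ |-9| − |s + 8| > 9 − 9/2 = 9/2.
Hence |(-3s + 1)/(s - 1) + 25/9| < 2|s + 8|/(9·(9/2)) = (4/81)|s + 8|, which is < ϵ once |s + 8| < (81/4)ϵ.
Take δ = min(9/2, (81/4)ϵ). Then 0 < |s + 8| < δ forces both bounds, so |(-3s + 1)/(s - 1) + 25/9| < ϵ.

δ = min(9/2, (81/4)ϵ)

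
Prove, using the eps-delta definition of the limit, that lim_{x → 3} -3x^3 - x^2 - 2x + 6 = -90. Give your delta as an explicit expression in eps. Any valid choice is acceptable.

Suppose eps > 0. We want delta > 0 such that 0 < |x − 3| < delta implies |(-3x^3 - x^2 - 2x + 6) + 90| < eps.
(-3x^3 - x^2 - 2x + 6) + 90 = -3x^3 - x^2 - 2x + 96 = (x − 3)(-3x^2 - 10x - 32).
So |(-3x^3 - x^2 - 2x + 6) + 90| = |x − 3|·|-3x^2 - 10x - 32|.
Require delta ≤ 1. Then |x − 3| < 1 gives |x| < 4, and by the triangle inequality |-3x^2 - 10x - 32| ≤ 3·4^2 + 10·4 + 32 = 120.
Hence |(-3x^3 - x^2 - 2x + 6) + 90| ≤ 120|x − 3| < eps provided |x − 3| < eps/120.
Take delta = min(1, eps/120). Then 0 < |x − 3| < delta gives both |x − 3| < 1 and |x − 3| < eps/120, so |(-3x^3 - x^2 - 2x + 6) + 90| < eps.

delta = min(1, eps/120)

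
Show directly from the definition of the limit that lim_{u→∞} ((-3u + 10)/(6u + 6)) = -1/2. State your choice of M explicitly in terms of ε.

Let ε > 0. We seek M > 0 such that u > M implies |(-3u + 10)/(6u + 6) + 1/2| < ε.
(-3u + 10)/(6u + 6) + 1/2 = (6(-3u + 10) − (-3)(6u + 6)) / (6(6u + 6)) = 78/(6(6u + 6)).
For u > 0 we have 6u + 6 > 6u, so |(-3u + 10)/(6u + 6) + 1/2| = 78/(6(6u + 6)) < 78/(6·6u) = (13/6)/u.
Thus |(-3u + 10)/(6u + 6) + 1/2| < ε whenever u > (13/6)/ε.
Take M = (13/6)/ε. If u > M then |(-3u + 10)/(6u + 6) + 1/2| < (13/6)/u < ε.

M = (13/6)/ε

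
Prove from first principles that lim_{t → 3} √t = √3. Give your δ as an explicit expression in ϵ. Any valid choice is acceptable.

δ = min(3, √3·ϵ)

Let ϵ > 0 be given. We want δ > 0 such that 0 < |t − 3| < δ implies |√t − √3| < ϵ.
Rationalise: √t − √3 = (t − 3)/(√t + √3), so |√t − √3| = |t − 3|/(√t + √3).
Restrict δ ≤ 3 so that |t − 3| < 3 forces t > 0, and then √t + √3 > √3.
Hence |√t − √3| < |t − 3|/√3, which is < ϵ once |t − 3| < √3·ϵ.
Take δ = min(3, √3·ϵ). If 0 < |t − 3| < δ then t > 0 and |√t − √3| < |t − 3|/√3 < ϵ.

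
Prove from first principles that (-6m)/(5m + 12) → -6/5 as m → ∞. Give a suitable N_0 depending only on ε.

Let ε > 0. For m ≥ 1, |(-6m)/(5m + 12) + 6/5| = |72|/(5(5m + 12)) = 72/(5(5m + 12)).
Since 5m + 12 ≥ 5m for m ≥ 1, this is ≤ 72/(5·5m) = (72/25)/m.
So |(-6m)/(5m + 12) + 6/5| < ε whenever m > (72/25)/ε.
Take N_0 = (72/25)/ε. If m > N_0 then |(-6m)/(5m + 12) + 6/5| ≤ (72/25)/m < ε.

N_0 = (72/25)/ε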